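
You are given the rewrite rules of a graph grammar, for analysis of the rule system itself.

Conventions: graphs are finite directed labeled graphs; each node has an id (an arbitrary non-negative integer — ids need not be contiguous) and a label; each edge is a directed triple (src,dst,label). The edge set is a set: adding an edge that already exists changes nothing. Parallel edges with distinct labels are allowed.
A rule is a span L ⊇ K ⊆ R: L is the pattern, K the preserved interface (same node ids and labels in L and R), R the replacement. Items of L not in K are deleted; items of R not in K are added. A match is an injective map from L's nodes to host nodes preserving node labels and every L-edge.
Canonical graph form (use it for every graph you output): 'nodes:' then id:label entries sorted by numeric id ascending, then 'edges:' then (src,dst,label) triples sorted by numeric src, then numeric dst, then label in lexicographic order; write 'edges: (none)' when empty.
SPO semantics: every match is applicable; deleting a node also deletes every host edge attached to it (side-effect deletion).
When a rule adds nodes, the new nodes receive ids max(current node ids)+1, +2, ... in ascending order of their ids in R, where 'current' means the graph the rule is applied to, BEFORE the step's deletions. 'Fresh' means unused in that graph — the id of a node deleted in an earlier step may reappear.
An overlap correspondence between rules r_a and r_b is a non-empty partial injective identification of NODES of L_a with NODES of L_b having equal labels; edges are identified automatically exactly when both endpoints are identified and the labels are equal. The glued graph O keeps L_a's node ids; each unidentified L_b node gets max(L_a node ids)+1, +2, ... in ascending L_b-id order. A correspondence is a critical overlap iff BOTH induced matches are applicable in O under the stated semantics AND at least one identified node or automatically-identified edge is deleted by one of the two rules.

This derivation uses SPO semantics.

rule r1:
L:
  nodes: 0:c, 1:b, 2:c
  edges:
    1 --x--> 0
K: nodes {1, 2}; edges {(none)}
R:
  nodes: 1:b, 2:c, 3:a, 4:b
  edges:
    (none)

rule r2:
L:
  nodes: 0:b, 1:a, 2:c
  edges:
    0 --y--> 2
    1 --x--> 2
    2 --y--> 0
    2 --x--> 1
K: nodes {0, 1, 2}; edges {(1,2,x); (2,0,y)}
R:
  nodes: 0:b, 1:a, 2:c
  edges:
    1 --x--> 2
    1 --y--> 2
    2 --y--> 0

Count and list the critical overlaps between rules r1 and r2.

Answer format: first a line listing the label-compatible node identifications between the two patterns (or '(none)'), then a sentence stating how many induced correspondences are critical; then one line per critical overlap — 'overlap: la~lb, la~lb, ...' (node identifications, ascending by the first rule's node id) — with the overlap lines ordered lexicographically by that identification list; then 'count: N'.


label-compatible node identifications between L(r1) and L(r2): 0~2, 1~0, 2~2
2 of the induced correspondences are critical overlaps of r1 and r2.
overlap: 0~2
overlap: 0~2, 1~0
count: 2


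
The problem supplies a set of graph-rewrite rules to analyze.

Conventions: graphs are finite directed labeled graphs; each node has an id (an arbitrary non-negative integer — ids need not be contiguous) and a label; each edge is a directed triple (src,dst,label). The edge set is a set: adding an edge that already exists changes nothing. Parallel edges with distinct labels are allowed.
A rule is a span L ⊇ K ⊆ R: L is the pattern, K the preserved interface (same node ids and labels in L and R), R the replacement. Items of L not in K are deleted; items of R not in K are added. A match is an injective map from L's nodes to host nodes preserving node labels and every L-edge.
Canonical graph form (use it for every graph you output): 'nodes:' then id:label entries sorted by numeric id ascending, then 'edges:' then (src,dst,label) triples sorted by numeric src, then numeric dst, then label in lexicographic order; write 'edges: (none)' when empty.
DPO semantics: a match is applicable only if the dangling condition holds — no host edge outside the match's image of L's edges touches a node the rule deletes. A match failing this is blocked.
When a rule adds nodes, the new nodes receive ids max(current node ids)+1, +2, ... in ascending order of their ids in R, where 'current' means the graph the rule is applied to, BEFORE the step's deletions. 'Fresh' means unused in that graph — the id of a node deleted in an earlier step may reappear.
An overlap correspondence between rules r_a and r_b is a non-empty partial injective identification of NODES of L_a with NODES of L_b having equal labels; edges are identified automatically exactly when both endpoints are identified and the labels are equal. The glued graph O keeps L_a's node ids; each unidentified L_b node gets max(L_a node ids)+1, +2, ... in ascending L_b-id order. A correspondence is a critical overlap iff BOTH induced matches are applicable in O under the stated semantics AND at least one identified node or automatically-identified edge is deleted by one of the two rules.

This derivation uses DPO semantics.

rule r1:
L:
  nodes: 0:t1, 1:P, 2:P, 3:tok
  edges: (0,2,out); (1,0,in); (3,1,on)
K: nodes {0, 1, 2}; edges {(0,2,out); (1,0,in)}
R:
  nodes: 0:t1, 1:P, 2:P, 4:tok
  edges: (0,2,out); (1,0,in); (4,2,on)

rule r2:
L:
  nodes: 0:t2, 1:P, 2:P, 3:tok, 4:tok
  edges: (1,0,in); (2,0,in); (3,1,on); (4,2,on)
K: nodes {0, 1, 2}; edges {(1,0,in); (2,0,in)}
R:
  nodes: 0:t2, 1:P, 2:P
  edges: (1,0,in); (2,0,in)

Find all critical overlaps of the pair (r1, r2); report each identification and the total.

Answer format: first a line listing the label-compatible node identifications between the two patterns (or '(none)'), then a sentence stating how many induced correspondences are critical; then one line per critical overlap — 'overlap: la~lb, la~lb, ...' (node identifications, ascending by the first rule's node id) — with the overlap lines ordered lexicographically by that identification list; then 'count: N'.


label-compatible node identifications between L(r1) and L(r2): 1~1, 1~2, 2~1, 2~2, 3~3, 3~4
4 of the induced correspondences are critical overlaps of r1 and r2.
overlap: 1~1, 2~2, 3~3
overlap: 1~1, 3~3
overlap: 1~2, 2~1, 3~4
overlap: 1~2, 3~4
count: 4


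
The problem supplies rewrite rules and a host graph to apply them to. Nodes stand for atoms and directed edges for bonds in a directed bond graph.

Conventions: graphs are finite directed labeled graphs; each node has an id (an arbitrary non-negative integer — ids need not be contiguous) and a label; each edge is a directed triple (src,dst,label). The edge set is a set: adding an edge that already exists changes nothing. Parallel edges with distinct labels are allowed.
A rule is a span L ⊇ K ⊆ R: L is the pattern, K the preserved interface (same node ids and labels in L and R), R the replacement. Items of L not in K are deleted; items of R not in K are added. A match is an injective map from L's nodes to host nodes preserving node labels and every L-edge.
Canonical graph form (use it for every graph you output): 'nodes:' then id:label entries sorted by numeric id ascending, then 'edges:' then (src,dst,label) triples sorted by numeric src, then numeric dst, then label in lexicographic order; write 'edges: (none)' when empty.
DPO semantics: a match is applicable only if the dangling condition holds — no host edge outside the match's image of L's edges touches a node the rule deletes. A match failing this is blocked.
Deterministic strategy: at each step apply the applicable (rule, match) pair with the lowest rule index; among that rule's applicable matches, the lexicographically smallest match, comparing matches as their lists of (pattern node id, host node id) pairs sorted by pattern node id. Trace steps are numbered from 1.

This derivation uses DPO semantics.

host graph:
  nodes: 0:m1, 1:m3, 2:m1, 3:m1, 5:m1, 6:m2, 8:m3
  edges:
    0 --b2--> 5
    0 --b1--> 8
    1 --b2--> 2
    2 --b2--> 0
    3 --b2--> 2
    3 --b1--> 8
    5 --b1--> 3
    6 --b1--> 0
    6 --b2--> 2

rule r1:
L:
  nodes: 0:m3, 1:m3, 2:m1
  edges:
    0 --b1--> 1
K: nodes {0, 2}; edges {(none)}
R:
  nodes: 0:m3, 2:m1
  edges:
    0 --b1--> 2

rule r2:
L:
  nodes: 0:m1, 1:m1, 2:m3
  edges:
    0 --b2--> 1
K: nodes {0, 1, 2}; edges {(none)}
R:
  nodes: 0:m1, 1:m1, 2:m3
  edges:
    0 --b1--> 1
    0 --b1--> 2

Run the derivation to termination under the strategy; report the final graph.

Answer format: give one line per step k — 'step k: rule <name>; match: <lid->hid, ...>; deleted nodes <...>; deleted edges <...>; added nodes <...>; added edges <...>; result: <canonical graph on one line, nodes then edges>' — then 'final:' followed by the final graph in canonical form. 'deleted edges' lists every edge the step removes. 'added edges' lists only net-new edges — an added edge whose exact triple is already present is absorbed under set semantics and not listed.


step 1: rule r2; match: 0->0, 1->5, 2->1; deleted nodes (none); deleted edges (0,5,b2); added nodes (none); added edges (0,1,b1); (0,5,b1); result: nodes: 0:m1, 1:m3, 2:m1, 3:m1, 5:m1, 6:m2, 8:m3 edges: (0,1,b1); (0,5,b1); (0,8,b1); (1,2,b2); (2,0,b2); (3,2,b2); (3,8,b1); (5,3,b1); (6,0,b1); (6,2,b2)
step 2: rule r2; match: 0->2, 1->0, 2->1; deleted nodes (none); deleted edges (2,0,b2); added nodes (none); added edges (2,0,b1); (2,1,b1); result: nodes: 0:m1, 1:m3, 2:m1, 3:m1, 5:m1, 6:m2, 8:m3 edges: (0,1,b1); (0,5,b1); (0,8,b1); (1,2,b2); (2,0,b1); (2,1,b1); (3,2,b2); (3,8,b1); (5,3,b1); (6,0,b1); (6,2,b2)
step 3: rule r2; match: 0->3, 1->2, 2->1; deleted nodes (none); deleted edges (3,2,b2); added nodes (none); added edges (3,1,b1); (3,2,b1); result: nodes: 0:m1, 1:m3, 2:m1, 3:m1, 5:m1, 6:m2, 8:m3 edges: (0,1,b1); (0,5,b1); (0,8,b1); (1,2,b2); (2,0,b1); (2,1,b1); (3,1,b1); (3,2,b1); (3,8,b1); (5,3,b1); (6,0,b1); (6,2,b2)
final:
nodes: 0:m1, 1:m3, 2:m1, 3:m1, 5:m1, 6:m2, 8:m3
edges: (0,1,b1); (0,5,b1); (0,8,b1); (1,2,b2); (2,0,b1); (2,1,b1); (3,1,b1); (3,2,b1); (3,8,b1); (5,3,b1); (6,0,b1); (6,2,b2)


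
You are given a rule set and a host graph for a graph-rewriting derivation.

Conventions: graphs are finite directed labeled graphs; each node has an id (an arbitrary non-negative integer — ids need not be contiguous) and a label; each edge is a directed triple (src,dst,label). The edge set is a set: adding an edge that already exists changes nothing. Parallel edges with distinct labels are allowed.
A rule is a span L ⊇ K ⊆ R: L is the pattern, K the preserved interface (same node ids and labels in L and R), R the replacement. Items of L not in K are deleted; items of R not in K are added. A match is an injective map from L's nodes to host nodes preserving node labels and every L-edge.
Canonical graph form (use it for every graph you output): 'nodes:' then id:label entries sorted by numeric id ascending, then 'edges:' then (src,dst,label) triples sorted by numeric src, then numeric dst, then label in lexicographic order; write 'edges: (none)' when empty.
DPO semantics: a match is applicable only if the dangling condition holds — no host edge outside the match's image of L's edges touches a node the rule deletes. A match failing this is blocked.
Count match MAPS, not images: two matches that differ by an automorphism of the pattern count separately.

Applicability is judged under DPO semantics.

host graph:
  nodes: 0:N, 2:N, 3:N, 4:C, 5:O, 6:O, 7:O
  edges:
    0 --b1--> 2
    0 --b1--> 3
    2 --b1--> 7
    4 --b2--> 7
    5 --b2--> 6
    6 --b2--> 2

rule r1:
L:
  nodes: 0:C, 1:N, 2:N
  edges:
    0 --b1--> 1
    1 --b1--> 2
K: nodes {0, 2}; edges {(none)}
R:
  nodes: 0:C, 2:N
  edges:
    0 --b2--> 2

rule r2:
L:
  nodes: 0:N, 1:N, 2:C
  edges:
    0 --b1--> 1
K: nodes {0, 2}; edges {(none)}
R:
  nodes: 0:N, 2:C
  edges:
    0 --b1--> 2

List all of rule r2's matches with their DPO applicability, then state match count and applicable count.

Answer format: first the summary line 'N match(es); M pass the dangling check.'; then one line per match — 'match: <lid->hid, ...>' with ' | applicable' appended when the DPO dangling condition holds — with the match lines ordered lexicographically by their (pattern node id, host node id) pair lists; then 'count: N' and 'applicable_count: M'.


2 match(es); 1 pass the dangling check.
match: 0->0, 1->2, 2->4
match: 0->0, 1->3, 2->4 | applicable
count: 2
applicable_count: 1


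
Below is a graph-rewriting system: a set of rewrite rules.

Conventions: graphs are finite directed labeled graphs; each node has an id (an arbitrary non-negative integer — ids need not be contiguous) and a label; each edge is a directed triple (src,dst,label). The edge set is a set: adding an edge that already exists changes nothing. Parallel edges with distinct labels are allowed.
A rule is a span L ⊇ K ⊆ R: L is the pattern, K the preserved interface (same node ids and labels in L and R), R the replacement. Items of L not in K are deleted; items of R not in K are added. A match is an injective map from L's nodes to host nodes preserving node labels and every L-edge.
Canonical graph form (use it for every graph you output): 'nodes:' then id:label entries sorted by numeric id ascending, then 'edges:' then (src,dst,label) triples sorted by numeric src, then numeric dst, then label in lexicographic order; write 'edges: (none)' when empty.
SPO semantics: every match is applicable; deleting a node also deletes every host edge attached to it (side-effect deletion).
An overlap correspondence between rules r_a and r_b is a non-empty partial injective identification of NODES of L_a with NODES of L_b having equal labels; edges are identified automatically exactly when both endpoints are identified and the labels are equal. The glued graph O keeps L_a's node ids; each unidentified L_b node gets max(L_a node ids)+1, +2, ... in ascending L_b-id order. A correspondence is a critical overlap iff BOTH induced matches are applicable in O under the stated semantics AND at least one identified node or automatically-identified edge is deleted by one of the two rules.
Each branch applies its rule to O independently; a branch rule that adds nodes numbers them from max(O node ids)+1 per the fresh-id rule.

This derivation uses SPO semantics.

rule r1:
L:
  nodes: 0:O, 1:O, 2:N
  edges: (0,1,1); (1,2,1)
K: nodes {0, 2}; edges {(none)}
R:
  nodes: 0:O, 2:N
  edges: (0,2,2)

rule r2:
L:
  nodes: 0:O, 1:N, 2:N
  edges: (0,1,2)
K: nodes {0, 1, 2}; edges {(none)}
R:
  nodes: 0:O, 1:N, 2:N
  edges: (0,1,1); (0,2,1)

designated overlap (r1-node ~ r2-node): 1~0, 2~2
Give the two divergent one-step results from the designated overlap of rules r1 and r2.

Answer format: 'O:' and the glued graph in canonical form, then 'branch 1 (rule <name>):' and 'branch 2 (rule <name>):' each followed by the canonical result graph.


O:
nodes: 0:O, 1:O, 2:N, 3:N
edges: (0,1,1); (1,2,1); (1,3,2)
branch 1 (rule r1):
nodes: 0:O, 2:N, 3:N
edges: (0,2,2)
branch 2 (rule r2):
nodes: 0:O, 1:O, 2:N, 3:N
edges: (0,1,1); (1,2,1); (1,3,1)


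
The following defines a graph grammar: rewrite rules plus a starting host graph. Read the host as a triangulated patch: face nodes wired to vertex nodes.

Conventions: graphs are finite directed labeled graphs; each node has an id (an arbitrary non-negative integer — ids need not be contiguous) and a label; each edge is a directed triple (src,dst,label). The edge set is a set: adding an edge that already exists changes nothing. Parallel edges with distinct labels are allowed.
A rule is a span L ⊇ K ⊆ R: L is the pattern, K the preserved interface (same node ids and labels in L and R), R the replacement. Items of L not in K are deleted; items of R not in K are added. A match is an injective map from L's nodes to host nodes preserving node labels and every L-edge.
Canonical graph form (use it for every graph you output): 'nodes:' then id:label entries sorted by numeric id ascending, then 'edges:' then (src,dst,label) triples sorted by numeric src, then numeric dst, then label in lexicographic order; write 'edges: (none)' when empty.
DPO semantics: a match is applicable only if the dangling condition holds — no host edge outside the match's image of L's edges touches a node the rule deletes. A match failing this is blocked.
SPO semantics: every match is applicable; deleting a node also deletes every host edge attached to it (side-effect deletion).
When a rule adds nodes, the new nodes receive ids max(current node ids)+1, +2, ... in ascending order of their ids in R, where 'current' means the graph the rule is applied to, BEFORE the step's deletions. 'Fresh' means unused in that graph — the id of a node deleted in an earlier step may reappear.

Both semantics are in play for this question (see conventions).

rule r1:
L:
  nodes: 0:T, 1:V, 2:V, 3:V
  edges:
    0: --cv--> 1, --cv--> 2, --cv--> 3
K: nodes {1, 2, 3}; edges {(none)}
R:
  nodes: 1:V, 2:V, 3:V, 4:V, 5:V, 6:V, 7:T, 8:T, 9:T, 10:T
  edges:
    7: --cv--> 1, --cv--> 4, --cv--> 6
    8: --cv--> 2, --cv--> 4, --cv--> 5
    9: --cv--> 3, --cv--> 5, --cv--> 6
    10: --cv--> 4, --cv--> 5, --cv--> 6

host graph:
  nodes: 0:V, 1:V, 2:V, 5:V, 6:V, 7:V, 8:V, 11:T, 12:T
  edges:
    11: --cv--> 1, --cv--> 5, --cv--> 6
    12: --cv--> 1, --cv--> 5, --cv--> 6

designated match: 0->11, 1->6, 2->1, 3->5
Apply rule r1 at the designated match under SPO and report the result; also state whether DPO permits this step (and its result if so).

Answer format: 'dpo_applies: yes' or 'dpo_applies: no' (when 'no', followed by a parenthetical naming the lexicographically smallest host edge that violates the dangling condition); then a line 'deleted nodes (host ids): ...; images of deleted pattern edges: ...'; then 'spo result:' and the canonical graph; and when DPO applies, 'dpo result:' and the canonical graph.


dpo_applies: yes
deleted nodes (host ids): 11; images of deleted pattern edges: (11,1,cv); (11,5,cv); (11,6,cv)
spo result:
nodes: 0:V, 1:V, 2:V, 5:V, 6:V, 7:V, 8:V, 12:T, 13:V, 14:V, 15:V, 16:T, 17:T, 18:T, 19:T
edges: (12,1,cv); (12,5,cv); (12,6,cv); (16,6,cv); (16,13,cv); (16,15,cv); (17,1,cv); (17,13,cv); (17,14,cv); (18,5,cv); (18,14,cv); (18,15,cv); (19,13,cv); (19,14,cv); (19,15,cv)
dpo result:
nodes: 0:V, 1:V, 2:V, 5:V, 6:V, 7:V, 8:V, 12:T, 13:V, 14:V, 15:V, 16:T, 17:T, 18:T, 19:T
edges: (12,1,cv); (12,5,cv); (12,6,cv); (16,6,cv); (16,13,cv); (16,15,cv); (17,1,cv); (17,13,cv); (17,14,cv); (18,5,cv); (18,14,cv); (18,15,cv); (19,13,cv); (19,14,cv); (19,15,cv)


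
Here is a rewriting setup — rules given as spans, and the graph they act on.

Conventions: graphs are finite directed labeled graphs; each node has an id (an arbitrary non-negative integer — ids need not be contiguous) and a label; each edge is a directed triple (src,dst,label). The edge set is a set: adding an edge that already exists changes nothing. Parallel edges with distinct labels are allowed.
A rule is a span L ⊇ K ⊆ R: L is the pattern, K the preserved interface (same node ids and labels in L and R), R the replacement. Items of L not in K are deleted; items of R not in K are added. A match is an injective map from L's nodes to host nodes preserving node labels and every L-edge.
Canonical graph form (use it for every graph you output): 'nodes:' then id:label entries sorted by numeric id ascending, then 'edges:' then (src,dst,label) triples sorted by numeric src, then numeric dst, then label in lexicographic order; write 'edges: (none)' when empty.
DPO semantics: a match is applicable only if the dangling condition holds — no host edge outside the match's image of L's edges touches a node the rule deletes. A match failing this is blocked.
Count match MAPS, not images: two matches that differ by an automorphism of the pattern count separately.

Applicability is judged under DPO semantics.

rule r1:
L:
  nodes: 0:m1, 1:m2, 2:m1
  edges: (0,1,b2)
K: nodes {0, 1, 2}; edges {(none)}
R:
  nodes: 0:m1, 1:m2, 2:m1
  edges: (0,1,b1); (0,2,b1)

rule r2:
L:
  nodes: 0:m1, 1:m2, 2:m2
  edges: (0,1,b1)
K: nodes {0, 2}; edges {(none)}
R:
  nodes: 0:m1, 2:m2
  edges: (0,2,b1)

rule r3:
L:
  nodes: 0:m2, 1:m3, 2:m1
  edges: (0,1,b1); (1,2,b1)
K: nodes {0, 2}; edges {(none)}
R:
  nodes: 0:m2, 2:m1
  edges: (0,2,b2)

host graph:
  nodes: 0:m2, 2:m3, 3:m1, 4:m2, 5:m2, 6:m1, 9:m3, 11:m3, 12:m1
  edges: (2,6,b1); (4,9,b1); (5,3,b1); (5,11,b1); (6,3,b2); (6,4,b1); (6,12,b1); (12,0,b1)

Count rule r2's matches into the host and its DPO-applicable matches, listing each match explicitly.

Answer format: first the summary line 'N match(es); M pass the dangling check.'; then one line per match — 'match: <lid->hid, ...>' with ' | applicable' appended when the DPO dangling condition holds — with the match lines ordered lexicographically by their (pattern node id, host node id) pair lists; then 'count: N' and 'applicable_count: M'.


4 match(es); 2 pass the dangling check.
match: 0->6, 1->4, 2->0
match: 0->6, 1->4, 2->5
match: 0->12, 1->0, 2->4 | applicable
match: 0->12, 1->0, 2->5 | applicable
count: 4
applicable_count: 2


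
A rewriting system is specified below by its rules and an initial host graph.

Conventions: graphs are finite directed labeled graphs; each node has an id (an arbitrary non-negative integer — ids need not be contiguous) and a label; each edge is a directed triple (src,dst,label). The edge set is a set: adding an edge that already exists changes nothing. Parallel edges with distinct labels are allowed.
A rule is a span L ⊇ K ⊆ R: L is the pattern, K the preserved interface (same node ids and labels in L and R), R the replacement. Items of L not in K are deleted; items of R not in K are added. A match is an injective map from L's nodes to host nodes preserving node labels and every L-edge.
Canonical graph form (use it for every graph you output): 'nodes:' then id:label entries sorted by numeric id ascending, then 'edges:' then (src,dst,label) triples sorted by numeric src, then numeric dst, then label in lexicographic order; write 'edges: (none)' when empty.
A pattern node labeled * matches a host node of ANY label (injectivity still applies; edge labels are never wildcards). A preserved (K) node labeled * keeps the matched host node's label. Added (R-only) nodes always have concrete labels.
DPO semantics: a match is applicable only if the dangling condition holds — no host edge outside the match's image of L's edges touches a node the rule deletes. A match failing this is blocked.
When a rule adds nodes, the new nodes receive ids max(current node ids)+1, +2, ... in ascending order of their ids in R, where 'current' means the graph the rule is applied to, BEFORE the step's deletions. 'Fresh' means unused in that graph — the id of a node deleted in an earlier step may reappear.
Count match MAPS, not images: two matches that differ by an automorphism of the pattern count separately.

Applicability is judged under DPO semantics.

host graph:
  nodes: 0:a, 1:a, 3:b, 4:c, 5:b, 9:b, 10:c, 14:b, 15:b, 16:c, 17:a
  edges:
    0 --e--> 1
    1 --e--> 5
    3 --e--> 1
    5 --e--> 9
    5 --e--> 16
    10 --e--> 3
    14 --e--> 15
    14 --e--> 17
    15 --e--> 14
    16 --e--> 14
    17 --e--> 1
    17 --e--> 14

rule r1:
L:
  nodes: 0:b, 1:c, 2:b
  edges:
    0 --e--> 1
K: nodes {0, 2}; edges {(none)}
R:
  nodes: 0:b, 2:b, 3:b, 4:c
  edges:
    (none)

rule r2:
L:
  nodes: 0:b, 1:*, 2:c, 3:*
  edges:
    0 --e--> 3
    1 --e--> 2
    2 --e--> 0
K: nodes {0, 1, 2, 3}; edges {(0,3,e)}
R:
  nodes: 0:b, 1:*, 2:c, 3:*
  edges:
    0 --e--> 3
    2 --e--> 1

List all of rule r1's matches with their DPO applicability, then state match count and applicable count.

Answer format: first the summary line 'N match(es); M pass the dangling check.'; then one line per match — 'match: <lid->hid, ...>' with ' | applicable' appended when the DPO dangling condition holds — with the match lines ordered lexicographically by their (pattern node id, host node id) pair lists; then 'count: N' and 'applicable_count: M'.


4 match(es); 0 pass the dangling check.
match: 0->5, 1->16, 2->3
match: 0->5, 1->16, 2->9
match: 0->5, 1->16, 2->14
match: 0->5, 1->16, 2->15
count: 4
applicable_count: 0


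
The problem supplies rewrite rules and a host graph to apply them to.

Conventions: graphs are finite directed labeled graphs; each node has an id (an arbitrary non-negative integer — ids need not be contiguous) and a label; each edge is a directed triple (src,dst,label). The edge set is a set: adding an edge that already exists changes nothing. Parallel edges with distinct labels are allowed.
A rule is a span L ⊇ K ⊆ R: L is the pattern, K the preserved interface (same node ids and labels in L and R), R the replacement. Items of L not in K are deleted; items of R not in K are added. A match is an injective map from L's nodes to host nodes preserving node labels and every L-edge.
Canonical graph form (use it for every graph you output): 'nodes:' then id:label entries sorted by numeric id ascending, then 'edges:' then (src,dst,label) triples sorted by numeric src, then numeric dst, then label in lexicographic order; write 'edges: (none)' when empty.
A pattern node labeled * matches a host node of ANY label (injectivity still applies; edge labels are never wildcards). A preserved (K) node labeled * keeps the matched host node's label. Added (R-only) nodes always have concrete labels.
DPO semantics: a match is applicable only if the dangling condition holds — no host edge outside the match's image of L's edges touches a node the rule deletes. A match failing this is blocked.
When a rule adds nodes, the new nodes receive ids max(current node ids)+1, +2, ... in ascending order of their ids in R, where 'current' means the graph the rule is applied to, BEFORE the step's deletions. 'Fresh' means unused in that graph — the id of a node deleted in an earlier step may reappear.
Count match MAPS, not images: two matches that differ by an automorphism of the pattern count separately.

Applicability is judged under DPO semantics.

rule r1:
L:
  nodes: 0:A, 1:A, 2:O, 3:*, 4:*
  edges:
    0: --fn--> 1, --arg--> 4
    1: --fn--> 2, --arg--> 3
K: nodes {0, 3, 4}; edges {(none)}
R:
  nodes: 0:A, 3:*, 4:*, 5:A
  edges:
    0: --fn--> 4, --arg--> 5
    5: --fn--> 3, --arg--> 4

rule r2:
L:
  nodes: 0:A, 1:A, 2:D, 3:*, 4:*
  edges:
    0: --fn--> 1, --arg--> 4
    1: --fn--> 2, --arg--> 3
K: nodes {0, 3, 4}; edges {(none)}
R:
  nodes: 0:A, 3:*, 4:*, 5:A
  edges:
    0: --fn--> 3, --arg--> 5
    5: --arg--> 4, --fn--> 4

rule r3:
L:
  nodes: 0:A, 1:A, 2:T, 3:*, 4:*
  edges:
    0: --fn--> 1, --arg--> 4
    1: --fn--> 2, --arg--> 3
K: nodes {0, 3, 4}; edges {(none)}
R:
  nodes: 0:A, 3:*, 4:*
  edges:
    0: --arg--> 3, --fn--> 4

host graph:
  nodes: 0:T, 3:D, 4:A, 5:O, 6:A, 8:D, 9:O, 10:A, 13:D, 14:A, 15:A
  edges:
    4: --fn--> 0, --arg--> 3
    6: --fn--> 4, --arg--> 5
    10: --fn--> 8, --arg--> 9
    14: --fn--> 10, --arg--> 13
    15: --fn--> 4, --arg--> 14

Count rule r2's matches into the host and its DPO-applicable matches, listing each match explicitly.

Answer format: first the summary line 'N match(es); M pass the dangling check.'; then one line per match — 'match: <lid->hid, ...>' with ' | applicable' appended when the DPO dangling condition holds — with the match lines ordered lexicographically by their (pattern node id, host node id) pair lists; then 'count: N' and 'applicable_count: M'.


1 match(es); 1 pass the dangling check.
match: 0->14, 1->10, 2->8, 3->9, 4->13 | applicable
count: 1
applicable_count: 1


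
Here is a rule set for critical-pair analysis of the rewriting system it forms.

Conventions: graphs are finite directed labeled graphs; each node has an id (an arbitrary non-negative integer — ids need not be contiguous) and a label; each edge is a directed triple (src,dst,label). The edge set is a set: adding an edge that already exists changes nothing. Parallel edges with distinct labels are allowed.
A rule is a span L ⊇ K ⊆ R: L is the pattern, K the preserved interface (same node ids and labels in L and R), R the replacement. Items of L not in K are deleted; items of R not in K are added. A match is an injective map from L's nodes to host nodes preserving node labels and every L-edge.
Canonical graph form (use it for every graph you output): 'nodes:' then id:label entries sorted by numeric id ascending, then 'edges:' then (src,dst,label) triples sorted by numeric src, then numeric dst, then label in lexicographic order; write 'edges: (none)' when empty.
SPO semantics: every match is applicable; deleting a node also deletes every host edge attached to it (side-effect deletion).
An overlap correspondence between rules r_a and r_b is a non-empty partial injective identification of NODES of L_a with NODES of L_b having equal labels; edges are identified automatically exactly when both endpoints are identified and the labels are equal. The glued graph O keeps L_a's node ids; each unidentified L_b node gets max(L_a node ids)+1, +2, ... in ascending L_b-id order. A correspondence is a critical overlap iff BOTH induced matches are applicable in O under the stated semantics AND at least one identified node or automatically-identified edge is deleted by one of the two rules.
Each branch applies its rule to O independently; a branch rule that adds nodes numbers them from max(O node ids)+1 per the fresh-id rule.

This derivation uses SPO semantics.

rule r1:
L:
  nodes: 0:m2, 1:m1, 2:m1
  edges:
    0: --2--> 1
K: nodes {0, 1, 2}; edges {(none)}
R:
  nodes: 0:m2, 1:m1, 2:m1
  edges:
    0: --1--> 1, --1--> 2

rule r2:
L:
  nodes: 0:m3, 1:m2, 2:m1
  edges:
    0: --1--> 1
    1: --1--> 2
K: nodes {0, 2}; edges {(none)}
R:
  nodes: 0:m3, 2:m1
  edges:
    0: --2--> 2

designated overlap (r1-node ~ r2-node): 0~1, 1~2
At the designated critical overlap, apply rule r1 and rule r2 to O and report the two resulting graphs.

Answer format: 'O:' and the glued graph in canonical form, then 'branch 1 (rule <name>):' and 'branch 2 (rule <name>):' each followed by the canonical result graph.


O:
nodes: 0:m2, 1:m1, 2:m1, 3:m3
edges: (0,1,1); (0,1,2); (3,0,1)
branch 1 (rule r1):
nodes: 0:m2, 1:m1, 2:m1, 3:m3
edges: (0,1,1); (0,2,1); (3,0,1)
branch 2 (rule r2):
nodes: 1:m1, 2:m1, 3:m3
edges: (3,1,2)


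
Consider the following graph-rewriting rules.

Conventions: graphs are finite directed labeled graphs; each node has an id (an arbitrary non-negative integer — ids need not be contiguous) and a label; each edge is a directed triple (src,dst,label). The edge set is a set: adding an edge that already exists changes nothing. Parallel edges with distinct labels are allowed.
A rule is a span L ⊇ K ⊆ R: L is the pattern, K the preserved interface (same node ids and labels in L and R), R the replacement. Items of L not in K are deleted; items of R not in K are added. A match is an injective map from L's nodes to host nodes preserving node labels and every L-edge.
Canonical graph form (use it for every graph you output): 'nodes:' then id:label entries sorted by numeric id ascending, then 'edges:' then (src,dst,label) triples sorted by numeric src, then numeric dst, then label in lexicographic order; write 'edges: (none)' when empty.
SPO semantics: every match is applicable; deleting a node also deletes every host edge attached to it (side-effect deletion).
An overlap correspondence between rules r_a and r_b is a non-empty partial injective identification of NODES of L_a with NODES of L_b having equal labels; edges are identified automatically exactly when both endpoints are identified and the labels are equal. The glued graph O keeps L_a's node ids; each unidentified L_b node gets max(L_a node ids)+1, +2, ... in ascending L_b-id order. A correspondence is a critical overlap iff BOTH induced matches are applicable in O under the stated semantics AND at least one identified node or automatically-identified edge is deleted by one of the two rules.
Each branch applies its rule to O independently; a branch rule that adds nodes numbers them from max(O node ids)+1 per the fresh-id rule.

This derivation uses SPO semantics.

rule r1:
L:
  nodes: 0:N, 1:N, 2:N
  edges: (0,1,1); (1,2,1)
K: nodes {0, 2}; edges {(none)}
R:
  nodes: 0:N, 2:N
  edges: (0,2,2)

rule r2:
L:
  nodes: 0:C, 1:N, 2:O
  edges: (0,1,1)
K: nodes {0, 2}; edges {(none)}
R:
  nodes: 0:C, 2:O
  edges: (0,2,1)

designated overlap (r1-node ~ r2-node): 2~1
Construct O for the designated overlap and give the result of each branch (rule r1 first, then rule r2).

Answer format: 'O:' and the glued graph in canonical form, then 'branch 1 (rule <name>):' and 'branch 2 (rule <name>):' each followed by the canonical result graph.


O:
nodes: 0:N, 1:N, 2:N, 3:C, 4:O
edges: (0,1,1); (1,2,1); (3,2,1)
branch 1 (rule r1):
nodes: 0:N, 2:N, 3:C, 4:O
edges: (0,2,2); (3,2,1)
branch 2 (rule r2):
nodes: 0:N, 1:N, 3:C, 4:O
edges: (0,1,1); (3,4,1)


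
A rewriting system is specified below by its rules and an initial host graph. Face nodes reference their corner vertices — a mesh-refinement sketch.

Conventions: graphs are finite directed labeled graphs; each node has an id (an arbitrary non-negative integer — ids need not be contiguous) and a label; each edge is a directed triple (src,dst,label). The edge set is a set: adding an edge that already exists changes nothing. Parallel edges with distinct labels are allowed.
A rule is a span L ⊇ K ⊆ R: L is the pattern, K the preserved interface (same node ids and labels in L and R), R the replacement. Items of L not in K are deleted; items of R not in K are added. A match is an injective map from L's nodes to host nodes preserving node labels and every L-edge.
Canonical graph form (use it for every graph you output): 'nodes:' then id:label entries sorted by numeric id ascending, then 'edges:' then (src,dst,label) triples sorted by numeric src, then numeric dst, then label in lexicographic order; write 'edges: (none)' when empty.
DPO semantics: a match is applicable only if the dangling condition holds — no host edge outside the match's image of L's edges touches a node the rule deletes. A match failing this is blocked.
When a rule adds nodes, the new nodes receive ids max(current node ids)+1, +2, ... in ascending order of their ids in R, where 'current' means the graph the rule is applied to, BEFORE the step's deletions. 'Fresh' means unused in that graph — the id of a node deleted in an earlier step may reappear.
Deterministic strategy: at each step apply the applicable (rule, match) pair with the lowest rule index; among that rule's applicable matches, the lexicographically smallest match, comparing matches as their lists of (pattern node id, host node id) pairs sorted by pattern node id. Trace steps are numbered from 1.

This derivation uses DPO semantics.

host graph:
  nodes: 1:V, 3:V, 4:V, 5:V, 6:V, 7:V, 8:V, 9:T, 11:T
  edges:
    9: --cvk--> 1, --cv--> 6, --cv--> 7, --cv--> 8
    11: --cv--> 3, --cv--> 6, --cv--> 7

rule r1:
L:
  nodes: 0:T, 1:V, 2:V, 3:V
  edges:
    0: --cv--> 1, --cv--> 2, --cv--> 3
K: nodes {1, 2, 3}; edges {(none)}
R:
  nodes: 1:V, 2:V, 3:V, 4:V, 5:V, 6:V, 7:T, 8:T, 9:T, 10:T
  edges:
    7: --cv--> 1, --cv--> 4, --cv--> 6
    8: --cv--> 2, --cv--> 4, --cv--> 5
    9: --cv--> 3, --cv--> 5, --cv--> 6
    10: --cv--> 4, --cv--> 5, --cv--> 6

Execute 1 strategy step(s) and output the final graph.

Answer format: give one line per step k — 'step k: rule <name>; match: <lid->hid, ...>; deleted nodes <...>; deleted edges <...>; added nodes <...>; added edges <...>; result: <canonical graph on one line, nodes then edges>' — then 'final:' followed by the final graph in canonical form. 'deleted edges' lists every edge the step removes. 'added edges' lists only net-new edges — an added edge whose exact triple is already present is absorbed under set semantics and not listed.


step 1: rule r1; match: 0->11, 1->3, 2->6, 3->7; deleted nodes 11; deleted edges (11,3,cv); (11,6,cv); (11,7,cv); added nodes 12, 13, 14, 15, 16, 17, 18; added edges (15,3,cv); (15,12,cv); (15,14,cv); (16,6,cv); (16,12,cv); (16,13,cv); (17,7,cv); (17,13,cv); (17,14,cv); (18,12,cv); (18,13,cv); (18,14,cv); result: nodes: 1:V, 3:V, 4:V, 5:V, 6:V, 7:V, 8:V, 9:T, 12:V, 13:V, 14:V, 15:T, 16:T, 17:T, 18:T edges: (9,1,cvk); (9,6,cv); (9,7,cv); (9,8,cv); (15,3,cv); (15,12,cv); (15,14,cv); (16,6,cv); (16,12,cv); (16,13,cv); (17,7,cv); (17,13,cv); (17,14,cv); (18,12,cv); (18,13,cv); (18,14,cv)
final:
nodes: 1:V, 3:V, 4:V, 5:V, 6:V, 7:V, 8:V, 9:T, 12:V, 13:V, 14:V, 15:T, 16:T, 17:T, 18:T
edges: (9,1,cvk); (9,6,cv); (9,7,cv); (9,8,cv); (15,3,cv); (15,12,cv); (15,14,cv); (16,6,cv); (16,12,cv); (16,13,cv); (17,7,cv); (17,13,cv); (17,14,cv); (18,12,cv); (18,13,cv); (18,14,cv)


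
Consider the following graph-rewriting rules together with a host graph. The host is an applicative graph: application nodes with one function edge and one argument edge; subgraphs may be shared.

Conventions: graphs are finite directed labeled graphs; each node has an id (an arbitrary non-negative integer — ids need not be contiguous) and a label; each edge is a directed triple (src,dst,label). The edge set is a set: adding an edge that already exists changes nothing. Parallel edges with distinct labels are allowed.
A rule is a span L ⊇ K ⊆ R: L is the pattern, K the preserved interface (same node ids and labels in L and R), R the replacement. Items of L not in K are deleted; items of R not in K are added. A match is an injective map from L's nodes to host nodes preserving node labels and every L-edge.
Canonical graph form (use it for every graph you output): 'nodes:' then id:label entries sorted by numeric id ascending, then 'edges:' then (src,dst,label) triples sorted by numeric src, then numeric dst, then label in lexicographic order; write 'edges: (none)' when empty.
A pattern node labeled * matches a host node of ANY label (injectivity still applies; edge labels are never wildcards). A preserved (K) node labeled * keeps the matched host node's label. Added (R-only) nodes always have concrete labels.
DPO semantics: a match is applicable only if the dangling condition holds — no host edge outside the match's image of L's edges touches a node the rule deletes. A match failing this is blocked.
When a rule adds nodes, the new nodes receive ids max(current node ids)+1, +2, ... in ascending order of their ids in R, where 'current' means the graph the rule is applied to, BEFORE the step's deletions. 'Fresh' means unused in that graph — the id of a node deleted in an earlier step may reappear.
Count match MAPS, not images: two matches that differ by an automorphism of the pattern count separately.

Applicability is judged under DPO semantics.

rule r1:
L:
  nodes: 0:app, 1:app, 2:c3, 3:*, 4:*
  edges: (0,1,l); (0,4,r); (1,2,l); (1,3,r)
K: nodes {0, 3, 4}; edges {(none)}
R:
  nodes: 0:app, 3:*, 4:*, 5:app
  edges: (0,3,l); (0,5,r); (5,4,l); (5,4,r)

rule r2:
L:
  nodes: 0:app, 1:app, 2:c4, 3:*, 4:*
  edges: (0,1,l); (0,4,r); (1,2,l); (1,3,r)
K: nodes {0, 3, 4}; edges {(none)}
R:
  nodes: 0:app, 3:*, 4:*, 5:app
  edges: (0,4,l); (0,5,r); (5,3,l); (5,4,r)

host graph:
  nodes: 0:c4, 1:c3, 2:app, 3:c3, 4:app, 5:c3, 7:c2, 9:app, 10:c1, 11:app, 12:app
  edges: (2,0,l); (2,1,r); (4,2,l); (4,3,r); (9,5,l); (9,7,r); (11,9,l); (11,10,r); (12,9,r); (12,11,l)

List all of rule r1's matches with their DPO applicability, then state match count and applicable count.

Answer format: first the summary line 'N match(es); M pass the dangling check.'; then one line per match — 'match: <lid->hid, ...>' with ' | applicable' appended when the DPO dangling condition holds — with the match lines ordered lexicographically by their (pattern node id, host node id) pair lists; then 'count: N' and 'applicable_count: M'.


1 match(es); 0 pass the dangling check.
match: 0->11, 1->9, 2->5, 3->7, 4->10
count: 1
applicable_count: 0


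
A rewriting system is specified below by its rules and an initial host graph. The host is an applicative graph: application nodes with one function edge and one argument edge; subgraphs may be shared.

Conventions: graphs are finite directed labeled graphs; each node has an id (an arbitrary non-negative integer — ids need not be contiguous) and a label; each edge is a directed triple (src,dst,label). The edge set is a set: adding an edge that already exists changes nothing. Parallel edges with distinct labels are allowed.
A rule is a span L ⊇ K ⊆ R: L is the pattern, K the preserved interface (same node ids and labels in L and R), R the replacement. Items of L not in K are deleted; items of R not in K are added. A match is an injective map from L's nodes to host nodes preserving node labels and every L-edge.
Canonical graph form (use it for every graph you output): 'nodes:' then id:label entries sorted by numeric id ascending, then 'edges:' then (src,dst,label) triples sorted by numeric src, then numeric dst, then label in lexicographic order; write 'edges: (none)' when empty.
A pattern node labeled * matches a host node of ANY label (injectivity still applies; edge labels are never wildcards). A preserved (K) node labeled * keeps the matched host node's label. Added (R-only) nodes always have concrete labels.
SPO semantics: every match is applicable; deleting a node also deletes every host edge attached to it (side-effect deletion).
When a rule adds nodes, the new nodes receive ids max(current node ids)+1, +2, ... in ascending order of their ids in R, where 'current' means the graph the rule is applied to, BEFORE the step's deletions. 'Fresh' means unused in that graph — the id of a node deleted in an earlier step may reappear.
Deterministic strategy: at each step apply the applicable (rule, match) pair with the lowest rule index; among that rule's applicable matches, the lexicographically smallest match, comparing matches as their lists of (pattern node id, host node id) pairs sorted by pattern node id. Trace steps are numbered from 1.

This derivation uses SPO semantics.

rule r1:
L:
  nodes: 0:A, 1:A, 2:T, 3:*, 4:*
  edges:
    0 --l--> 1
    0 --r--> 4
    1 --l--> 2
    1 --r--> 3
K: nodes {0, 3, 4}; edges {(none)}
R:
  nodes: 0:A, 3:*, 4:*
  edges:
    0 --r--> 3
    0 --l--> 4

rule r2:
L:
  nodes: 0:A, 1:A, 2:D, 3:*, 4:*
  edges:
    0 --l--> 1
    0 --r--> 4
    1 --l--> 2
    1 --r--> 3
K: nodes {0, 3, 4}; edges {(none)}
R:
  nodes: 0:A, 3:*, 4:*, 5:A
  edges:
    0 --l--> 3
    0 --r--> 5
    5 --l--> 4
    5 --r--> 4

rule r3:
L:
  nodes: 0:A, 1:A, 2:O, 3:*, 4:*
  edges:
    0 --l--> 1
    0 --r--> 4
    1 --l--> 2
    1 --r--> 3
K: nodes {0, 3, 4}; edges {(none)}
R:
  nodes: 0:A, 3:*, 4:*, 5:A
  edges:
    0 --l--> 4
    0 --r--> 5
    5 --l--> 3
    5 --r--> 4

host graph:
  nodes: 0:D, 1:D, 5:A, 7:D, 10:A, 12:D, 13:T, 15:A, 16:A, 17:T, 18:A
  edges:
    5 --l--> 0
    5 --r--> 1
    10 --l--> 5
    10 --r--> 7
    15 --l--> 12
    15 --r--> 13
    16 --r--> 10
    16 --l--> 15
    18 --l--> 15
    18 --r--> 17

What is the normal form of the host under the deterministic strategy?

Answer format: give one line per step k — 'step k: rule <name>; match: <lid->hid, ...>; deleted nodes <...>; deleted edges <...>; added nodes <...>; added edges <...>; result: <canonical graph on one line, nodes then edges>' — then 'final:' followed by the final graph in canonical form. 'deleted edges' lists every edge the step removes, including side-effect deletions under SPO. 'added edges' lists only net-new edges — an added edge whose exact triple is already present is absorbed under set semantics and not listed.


step 1: rule r2; match: 0->10, 1->5, 2->0, 3->1, 4->7; deleted nodes 0, 5; deleted edges (5,0,l); (5,1,r); (10,5,l); (10,7,r); added nodes 19; added edges (10,1,l); (10,19,r); (19,7,l); (19,7,r); result: nodes: 1:D, 7:D, 10:A, 12:D, 13:T, 15:A, 16:A, 17:T, 18:A, 19:A edges: (10,1,l); (10,19,r); (15,12,l); (15,13,r); (16,10,r); (16,15,l); (18,15,l); (18,17,r); (19,7,l); (19,7,r)
step 2: rule r2; match: 0->16, 1->15, 2->12, 3->13, 4->10; deleted nodes 12, 15; deleted edges (15,12,l); (15,13,r); (16,10,r); (16,15,l); (18,15,l); added nodes 20; added edges (16,13,l); (16,20,r); (20,10,l); (20,10,r); result: nodes: 1:D, 7:D, 10:A, 13:T, 16:A, 17:T, 18:A, 19:A, 20:A edges: (10,1,l); (10,19,r); (16,13,l); (16,20,r); (18,17,r); (19,7,l); (19,7,r); (20,10,l); (20,10,r)
final:
nodes: 1:D, 7:D, 10:A, 13:T, 16:A, 17:T, 18:A, 19:A, 20:A
edges: (10,1,l); (10,19,r); (16,13,l); (16,20,r); (18,17,r); (19,7,l); (19,7,r); (20,10,l); (20,10,r)
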